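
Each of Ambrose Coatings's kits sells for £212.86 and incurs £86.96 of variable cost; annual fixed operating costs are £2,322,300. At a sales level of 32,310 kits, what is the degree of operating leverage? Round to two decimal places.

Contribution at this volume is 32,310 × £125.90 = £4,067,829.00.
Operating income = contribution − fixed costs = £4,067,829.00 − £2,322,300 = £1,745,529.00.
So DOL = total CM / EBIT = £4,067,829.00 / £1,745,529.00 = 2.3304.

2.33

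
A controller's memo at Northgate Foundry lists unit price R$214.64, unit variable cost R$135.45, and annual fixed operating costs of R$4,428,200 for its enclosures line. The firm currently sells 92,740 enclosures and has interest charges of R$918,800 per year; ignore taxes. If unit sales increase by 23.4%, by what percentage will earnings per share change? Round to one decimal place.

At 92,740 units, contribution = 92,740 × R$79.19 = R$7,344,080.60.
Subtracting fixed costs: EBIT = R$7,344,080.60 − R$4,428,200 = R$2,915,880.60.
Interest = R$918,800.00, so EBIT − I = R$1,997,080.60.
Degree of combined leverage = contribution ÷ (EBIT − I) = R$7,344,080.60 ÷ R$1,997,080.60 = 3.6774.
EPS therefore changes by 3.6774 × (+23.4%) = +86.1%.

+86.1%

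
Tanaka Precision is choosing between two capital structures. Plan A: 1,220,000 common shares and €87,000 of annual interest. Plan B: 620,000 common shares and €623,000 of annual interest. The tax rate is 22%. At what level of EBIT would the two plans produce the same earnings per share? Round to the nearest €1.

At indifference, (EBIT − 87,000)(1 − t)/1,220,000 = (EBIT − 623,000)(1 − t)/620,000.
The (1 − t) factor cancels: (EBIT − 87,000) × 620,000 = (EBIT − 623,000) × 1,220,000.
Solving, EBIT = (623,000·1,220,000 − 87,000·620,000) / (1,220,000 − 620,000) = 706,120,000,000 / 600,000 = 1,176,866.67.

€1,176,867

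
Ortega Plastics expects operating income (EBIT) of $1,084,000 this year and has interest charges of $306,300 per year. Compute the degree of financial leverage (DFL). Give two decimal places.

1.39

Interest = $306,300.00.
DFL = EBIT ÷ (EBIT − I) = $1,084,000 ÷ ($1,084,000 − $306,300.00) = $1,084,000 ÷ $777,700.00 = 1.3939.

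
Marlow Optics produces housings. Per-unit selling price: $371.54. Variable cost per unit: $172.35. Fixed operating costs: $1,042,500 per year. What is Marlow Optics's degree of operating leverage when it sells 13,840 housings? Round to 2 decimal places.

1.61

Total contribution margin = 13,840 × $199.19 = $2,756,789.60.
Operating income = contribution − fixed costs = $2,756,789.60 − $1,042,500 = $1,714,289.60.
Degree of operating leverage = $2,756,789.60 / $1,714,289.60 = 1.6081.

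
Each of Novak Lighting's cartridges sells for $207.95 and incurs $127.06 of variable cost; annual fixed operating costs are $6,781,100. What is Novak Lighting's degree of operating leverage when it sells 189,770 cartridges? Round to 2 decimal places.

At 189,770 units, contribution = 189,770 × $80.89 = $15,350,495.30.
Subtracting fixed costs: EBIT = $15,350,495.30 − $6,781,100 = $8,569,395.30.
DOL = contribution ÷ EBIT = $15,350,495.30 ÷ $8,569,395.30 = 1.7913.

1.79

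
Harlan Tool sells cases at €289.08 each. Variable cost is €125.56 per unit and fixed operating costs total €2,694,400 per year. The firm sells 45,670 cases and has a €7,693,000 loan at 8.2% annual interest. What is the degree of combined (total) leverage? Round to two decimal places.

1.80

Total contribution margin = 45,670 × €163.52 = €7,467,958.40.
Operating income = contribution − fixed costs = €7,467,958.40 − €2,694,400 = €4,773,558.40. Interest = €630,826.00, so EBIT − I = €4,142,732.40.
Degree of total leverage = total CM / (EBIT − interest) = €7,467,958.40 / €4,142,732.40 = 1.8027.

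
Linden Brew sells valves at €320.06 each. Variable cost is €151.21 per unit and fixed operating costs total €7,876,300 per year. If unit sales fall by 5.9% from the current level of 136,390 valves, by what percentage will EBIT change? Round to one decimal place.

Contribution at this volume is 136,390 × €168.85 = €23,029,451.50.
Subtracting fixed costs: EBIT = €23,029,451.50 − €7,876,300 = €15,153,151.50.
So DOL = total CM / EBIT = €23,029,451.50 / €15,153,151.50 = 1.5198.
So EBIT moves 1.5198 × (-5.9%) = -9.0%.

-9.0%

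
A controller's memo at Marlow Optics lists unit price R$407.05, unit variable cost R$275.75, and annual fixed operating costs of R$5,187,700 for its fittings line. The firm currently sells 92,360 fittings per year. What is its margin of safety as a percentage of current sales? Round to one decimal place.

Contribution margin per unit = R$407.05 − R$275.75 = R$131.30. Break-even units = R$5,187,700 ÷ R$131.30 = 39,510.28; break-even revenue = 39,510.28 × R$407.05 = R$16,082,660.21.
Actual sales revenue = 92,360 × R$407.05 = R$37,595,138.00.
Margin of safety = (R$37,595,138.00 − R$16,082,660.21) ÷ R$37,595,138.00 = 57.2%.

57.2%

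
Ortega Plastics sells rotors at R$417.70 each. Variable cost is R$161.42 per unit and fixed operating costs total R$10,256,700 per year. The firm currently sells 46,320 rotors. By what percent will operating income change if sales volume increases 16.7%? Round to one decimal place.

+122.8%

At 46,320 units, contribution = 46,320 × R$256.28 = R$11,870,889.60.
Subtracting fixed costs: EBIT = R$11,870,889.60 − R$10,256,700 = R$1,614,189.60.
DOL = contribution ÷ EBIT = R$11,870,889.60 ÷ R$1,614,189.60 = 7.3541.
Operating income changes by 7.3541 × +16.7% = +122.8%.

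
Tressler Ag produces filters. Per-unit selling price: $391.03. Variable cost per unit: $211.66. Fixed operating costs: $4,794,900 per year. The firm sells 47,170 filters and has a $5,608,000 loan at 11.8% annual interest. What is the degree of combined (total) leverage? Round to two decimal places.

Total contribution margin = 47,170 × $179.37 = $8,460,882.90.
Operating income = contribution − fixed costs = $8,460,882.90 − $4,794,900 = $3,665,982.90. Interest = $661,744.00.
DOL = $8,460,882.90 ÷ $3,665,982.90 = 2.3079; DFL = $3,665,982.90 ÷ $3,004,238.90 = 1.2203.
Combined leverage = 2.3079 × 1.2203 = 2.8163.

2.82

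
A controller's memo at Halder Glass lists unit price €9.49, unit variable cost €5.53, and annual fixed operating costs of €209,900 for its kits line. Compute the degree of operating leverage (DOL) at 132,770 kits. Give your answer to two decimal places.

1.66

Contribution at this volume is 132,770 × €3.96 = €525,769.20.
Subtracting fixed costs: EBIT = €525,769.20 − €209,900 = €315,869.20.
So DOL = total CM / EBIT = €525,769.20 / €315,869.20 = 1.6645.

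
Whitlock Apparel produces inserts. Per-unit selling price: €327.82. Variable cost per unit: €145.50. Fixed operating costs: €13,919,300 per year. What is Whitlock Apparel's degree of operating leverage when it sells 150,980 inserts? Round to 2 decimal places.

At 150,980 units, contribution = 150,980 × €182.32 = €27,526,673.60.
Operating income = contribution − fixed costs = €27,526,673.60 − €13,919,300 = €13,607,373.60.
DOL = contribution ÷ EBIT = €27,526,673.60 ÷ €13,607,373.60 = 2.0229.

2.02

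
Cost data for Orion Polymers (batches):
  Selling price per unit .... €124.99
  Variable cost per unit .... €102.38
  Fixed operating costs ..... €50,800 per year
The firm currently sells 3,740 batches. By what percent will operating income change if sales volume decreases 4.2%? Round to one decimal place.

Contribution at this volume is 3,740 × €22.61 = €84,561.40.
Subtracting fixed costs: EBIT = €84,561.40 − €50,800 = €33,761.40.
DOL = contribution ÷ EBIT = €84,561.40 ÷ €33,761.40 = 2.5047.
%ΔEBIT = DOL × %ΔSales = 2.5047 × -4.2% = -10.5%.

-10.5%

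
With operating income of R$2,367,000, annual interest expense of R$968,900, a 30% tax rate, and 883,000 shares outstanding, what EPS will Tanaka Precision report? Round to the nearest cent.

R$1.11

Interest = R$968,900.00, so EBT = R$2,367,000 − R$968,900.00 = R$1,398,100.00.
After tax at 30%: net income = R$1,398,100.00 × 0.70 = R$978,670.00.
Per share: R$978,670.00 / 883,000 shares = R$1.11.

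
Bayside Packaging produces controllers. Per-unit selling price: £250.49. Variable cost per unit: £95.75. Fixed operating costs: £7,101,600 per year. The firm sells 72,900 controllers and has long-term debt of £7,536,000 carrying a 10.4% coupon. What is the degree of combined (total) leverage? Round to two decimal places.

Total contribution margin = 72,900 × £154.74 = £11,280,546.00.
Operating income = contribution − fixed costs = £11,280,546.00 − £7,101,600 = £4,178,946.00. Interest = £783,744.00, so EBIT − I = £3,395,202.00.
DCL = contribution ÷ (EBIT − I) = £11,280,546.00 ÷ £3,395,202.00 = 3.3225.

3.32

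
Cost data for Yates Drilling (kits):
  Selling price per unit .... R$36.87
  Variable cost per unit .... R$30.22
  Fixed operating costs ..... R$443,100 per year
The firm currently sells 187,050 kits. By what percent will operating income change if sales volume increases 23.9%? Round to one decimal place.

+37.1%

At 187,050 units, contribution = 187,050 × R$6.65 = R$1,243,882.50.
Subtracting fixed costs: EBIT = R$1,243,882.50 − R$443,100 = R$800,782.50.
DOL = contribution ÷ EBIT = R$1,243,882.50 ÷ R$800,782.50 = 1.5533.
Operating income changes by 1.5533 × +23.9% = +37.1%.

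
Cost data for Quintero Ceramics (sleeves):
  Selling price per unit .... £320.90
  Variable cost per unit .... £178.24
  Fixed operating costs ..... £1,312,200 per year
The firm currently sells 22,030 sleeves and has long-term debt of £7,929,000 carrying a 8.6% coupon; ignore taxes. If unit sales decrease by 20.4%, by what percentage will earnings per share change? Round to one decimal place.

-55.8%

At 22,030 units, contribution = 22,030 × £142.66 = £3,142,799.80.
Operating income = contribution − fixed costs = £3,142,799.80 − £1,312,200 = £1,830,599.80.
Interest = £681,894.00, so EBIT − I = £1,148,705.80.
DCL = total CM / (EBIT − I) = £3,142,799.80 / £1,148,705.80 = 2.7359.
%ΔEPS = DCL × %ΔSales = 2.7359 × -20.4% = -55.8%.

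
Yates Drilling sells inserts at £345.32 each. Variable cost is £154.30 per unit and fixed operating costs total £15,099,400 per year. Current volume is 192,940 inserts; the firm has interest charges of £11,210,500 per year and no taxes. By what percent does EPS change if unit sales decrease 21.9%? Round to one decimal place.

-76.5%

At 192,940 units, contribution = 192,940 × £191.02 = £36,855,398.80.
Operating income = contribution − fixed costs = £36,855,398.80 − £15,099,400 = £21,755,998.80.
After interest of £11,210,500.00, pre-tax earnings = £10,545,498.80.
DCL = total CM / (EBIT − I) = £36,855,398.80 / £10,545,498.80 = 3.4949.
EPS therefore changes by 3.4949 × (-21.9%) = -76.5%.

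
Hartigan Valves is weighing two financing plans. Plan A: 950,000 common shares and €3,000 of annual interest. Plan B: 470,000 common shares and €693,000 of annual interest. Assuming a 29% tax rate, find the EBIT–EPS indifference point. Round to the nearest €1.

At indifference, (EBIT − 3,000)(1 − t)/950,000 = (EBIT − 693,000)(1 − t)/470,000.
Cancelling (1 − t) and cross-multiplying: 470,000·(EBIT − 3,000) = 950,000·(EBIT − 693,000).
EBIT × (950,000 − 470,000) = 693,000 × 950,000 − 3,000 × 470,000 = 656,940,000,000, so EBIT = 656,940,000,000 ÷ 480,000 = 1,368,625.00.

€1,368,625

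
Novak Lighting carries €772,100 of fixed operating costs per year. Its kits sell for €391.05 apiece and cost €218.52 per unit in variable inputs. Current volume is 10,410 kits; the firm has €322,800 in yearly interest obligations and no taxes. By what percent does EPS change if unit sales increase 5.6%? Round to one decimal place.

Total contribution margin = 10,410 × €172.53 = €1,796,037.30.
Operating income = contribution − fixed costs = €1,796,037.30 − €772,100 = €1,023,937.30.
Interest = €322,800.00, so EBIT − I = €701,137.30.
Degree of combined leverage = contribution ÷ (EBIT − I) = €1,796,037.30 ÷ €701,137.30 = 2.5616.
EPS therefore changes by 2.5616 × (+5.6%) = +14.3%.

+14.3%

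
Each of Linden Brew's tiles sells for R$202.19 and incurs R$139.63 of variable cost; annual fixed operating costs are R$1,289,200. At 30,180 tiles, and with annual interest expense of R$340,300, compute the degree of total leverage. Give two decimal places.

7.30

Contribution at this volume is 30,180 × R$62.56 = R$1,888,060.80.
EBIT = R$1,888,060.80 − R$1,289,200 = R$598,860.80. Interest = R$340,300.00, so EBIT − I = R$258,560.80.
Degree of total leverage = total CM / (EBIT − interest) = R$1,888,060.80 / R$258,560.80 = 7.3022.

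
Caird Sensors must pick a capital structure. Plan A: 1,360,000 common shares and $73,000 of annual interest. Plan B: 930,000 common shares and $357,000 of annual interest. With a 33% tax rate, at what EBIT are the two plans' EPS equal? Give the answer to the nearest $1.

$971,233

Set EPS_A = EPS_B: (EBIT − $73,000)(1 − 0.33) ÷ 1,360,000 = (EBIT − $357,000)(1 − 0.33) ÷ 930,000.
The (1 − t) factor cancels: (EBIT − 73,000) × 930,000 = (EBIT − 357,000) × 1,360,000.
EBIT × (1,360,000 − 930,000) = 357,000 × 1,360,000 − 73,000 × 930,000 = 417,630,000,000, so EBIT = 417,630,000,000 ÷ 430,000 = 971,232.56.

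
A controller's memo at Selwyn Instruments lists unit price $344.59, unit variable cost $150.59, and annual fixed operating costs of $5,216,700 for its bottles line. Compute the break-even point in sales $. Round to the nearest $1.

$9,266,096

CM per unit = $344.59 − $150.59 = $194.00; CM ratio = $194.00 / $344.59 = 0.5630.
Break-even sales = FC ÷ CM ratio = $5,216,700 × $344.59 / $194.00 = $9,266,096.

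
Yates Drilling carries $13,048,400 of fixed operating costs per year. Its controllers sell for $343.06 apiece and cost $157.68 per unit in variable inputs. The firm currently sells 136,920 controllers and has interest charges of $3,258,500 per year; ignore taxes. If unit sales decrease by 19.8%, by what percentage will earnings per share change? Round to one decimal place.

-55.4%

At 136,920 units, contribution = 136,920 × $185.38 = $25,382,229.60.
Operating income = contribution − fixed costs = $25,382,229.60 − $13,048,400 = $12,333,829.60.
Interest = $3,258,500.00, so EBIT − I = $9,075,329.60.
DCL = total CM / (EBIT − I) = $25,382,229.60 / $9,075,329.60 = 2.7968.
EPS therefore changes by 2.7968 × (-19.8%) = -55.4%.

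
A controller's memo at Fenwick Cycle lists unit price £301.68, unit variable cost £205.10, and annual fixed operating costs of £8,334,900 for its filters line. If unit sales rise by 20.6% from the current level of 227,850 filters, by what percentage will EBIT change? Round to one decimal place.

Total contribution margin = 227,850 × £96.58 = £22,005,753.00.
Subtracting fixed costs: EBIT = £22,005,753.00 − £8,334,900 = £13,670,853.00.
Degree of operating leverage = £22,005,753.00 / £13,670,853.00 = 1.6097.
So EBIT moves 1.6097 × (+20.6%) = +33.2%.

+33.2%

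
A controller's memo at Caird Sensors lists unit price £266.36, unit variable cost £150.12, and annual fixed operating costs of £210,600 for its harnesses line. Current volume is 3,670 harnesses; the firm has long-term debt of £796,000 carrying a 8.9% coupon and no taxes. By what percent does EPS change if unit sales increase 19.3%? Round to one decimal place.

+56.7%

Contribution at this volume is 3,670 × £116.24 = £426,600.80.
Operating income = contribution − fixed costs = £426,600.80 − £210,600 = £216,000.80.
After interest of £70,844.00, pre-tax earnings = £145,156.80.
DCL = total CM / (EBIT − I) = £426,600.80 / £145,156.80 = 2.9389.
%ΔEPS = DCL × %ΔSales = 2.9389 × +19.3% = +56.7%.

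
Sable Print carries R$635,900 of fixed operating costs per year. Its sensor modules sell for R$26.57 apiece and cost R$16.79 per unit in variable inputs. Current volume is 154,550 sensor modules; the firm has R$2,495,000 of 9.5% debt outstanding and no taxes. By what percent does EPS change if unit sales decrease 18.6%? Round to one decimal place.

Contribution at this volume is 154,550 × R$9.78 = R$1,511,499.00.
EBIT = R$1,511,499.00 − R$635,900 = R$875,599.00.
Interest = R$237,025.00, so EBIT − I = R$638,574.00.
DCL = total CM / (EBIT − I) = R$1,511,499.00 / R$638,574.00 = 2.3670.
EPS therefore changes by 2.3670 × (-18.6%) = -44.0%.

-44.0%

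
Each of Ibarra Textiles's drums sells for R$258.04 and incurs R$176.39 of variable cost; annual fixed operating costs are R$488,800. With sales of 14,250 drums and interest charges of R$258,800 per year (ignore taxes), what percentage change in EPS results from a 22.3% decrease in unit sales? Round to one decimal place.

-62.4%

Contribution at this volume is 14,250 × R$81.65 = R$1,163,512.50.
Operating income = contribution − fixed costs = R$1,163,512.50 − R$488,800 = R$674,712.50.
Interest = R$258,800.00, so EBIT − I = R$415,912.50.
Degree of combined leverage = contribution ÷ (EBIT − I) = R$1,163,512.50 ÷ R$415,912.50 = 2.7975.
%ΔEPS = DCL × %ΔSales = 2.7975 × -22.3% = -62.4%.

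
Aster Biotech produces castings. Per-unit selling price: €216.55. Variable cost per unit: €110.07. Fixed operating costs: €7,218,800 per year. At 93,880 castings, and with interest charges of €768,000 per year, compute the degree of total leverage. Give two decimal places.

At 93,880 units, contribution = 93,880 × €106.48 = €9,996,342.40.
Operating income = contribution − fixed costs = €9,996,342.40 − €7,218,800 = €2,777,542.40. Interest = €768,000.00.
DOL = €9,996,342.40 ÷ €2,777,542.40 = 3.5990; DFL = €2,777,542.40 ÷ €2,009,542.40 = 1.3822.
DCL = DOL × DFL = 3.5990 × 1.3822 = 4.9745.

4.97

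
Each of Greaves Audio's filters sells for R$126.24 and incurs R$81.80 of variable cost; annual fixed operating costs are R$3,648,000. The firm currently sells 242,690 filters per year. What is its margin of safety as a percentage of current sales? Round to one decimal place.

Contribution margin per unit = R$126.24 − R$81.80 = R$44.44. Break-even units = R$3,648,000 ÷ R$44.44 = 82,088.21; break-even revenue = 82,088.21 × R$126.24 = R$10,362,815.48.
Actual sales revenue = 242,690 × R$126.24 = R$30,637,185.60.
Margin of safety = (R$30,637,185.60 − R$10,362,815.48) ÷ R$30,637,185.60 = 66.2%.

66.2%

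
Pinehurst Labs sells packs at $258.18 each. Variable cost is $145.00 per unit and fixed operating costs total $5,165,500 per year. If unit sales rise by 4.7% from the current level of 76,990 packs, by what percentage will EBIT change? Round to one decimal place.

At 76,990 units, contribution = 76,990 × $113.18 = $8,713,728.20.
Subtracting fixed costs: EBIT = $8,713,728.20 − $5,165,500 = $3,548,228.20.
So DOL = total CM / EBIT = $8,713,728.20 / $3,548,228.20 = 2.4558.
Operating income changes by 2.4558 × +4.7% = +11.5%.

+11.5%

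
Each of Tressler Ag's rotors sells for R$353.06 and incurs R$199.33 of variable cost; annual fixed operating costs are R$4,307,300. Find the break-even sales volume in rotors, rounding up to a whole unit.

28,019 rotors

Contribution margin per unit = R$353.06 − R$199.33 = R$153.73.
Units to break even: R$4,307,300 ÷ R$153.73 = 28,018.60, rounded up to 28,019.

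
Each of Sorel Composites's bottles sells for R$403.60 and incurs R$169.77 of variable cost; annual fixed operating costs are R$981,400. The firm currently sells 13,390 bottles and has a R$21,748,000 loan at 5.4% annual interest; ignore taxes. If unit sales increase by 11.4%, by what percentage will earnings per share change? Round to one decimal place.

+36.6%

Total contribution margin = 13,390 × R$233.83 = R$3,130,983.70.
Operating income = contribution − fixed costs = R$3,130,983.70 − R$981,400 = R$2,149,583.70.
After interest of R$1,174,392.00, pre-tax earnings = R$975,191.70.
Degree of combined leverage = contribution ÷ (EBIT − I) = R$3,130,983.70 ÷ R$975,191.70 = 3.2106.
%ΔEPS = DCL × %ΔSales = 3.2106 × +11.4% = +36.6%.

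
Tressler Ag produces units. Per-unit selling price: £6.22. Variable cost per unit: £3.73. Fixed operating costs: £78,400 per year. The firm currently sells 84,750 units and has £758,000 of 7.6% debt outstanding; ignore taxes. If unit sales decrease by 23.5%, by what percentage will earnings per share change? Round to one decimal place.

-66.1%

At 84,750 units, contribution = 84,750 × £2.49 = £211,027.50.
Operating income = contribution − fixed costs = £211,027.50 − £78,400 = £132,627.50.
After interest of £57,608.00, pre-tax earnings = £75,019.50.
Degree of combined leverage = contribution ÷ (EBIT − I) = £211,027.50 ÷ £75,019.50 = 2.8130.
EPS therefore changes by 2.8130 × (-23.5%) = -66.1%.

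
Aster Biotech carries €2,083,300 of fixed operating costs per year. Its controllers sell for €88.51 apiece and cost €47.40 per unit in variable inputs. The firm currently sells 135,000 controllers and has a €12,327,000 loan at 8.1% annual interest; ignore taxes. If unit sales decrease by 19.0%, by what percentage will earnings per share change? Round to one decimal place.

-42.7%

Total contribution margin = 135,000 × €41.11 = €5,549,850.00.
EBIT = €5,549,850.00 − €2,083,300 = €3,466,550.00.
Interest = €998,487.00, so EBIT − I = €2,468,063.00.
DCL = total CM / (EBIT − I) = €5,549,850.00 / €2,468,063.00 = 2.2487.
%ΔEPS = DCL × %ΔSales = 2.2487 × -19.0% = -42.7%.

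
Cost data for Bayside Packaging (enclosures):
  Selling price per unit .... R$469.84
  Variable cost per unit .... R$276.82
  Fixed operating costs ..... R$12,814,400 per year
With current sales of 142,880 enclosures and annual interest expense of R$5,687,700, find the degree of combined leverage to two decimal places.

3.04

Contribution at this volume is 142,880 × R$193.02 = R$27,578,697.60.
EBIT = R$27,578,697.60 − R$12,814,400 = R$14,764,297.60. Interest = R$5,687,700.00, so EBIT − I = R$9,076,597.60.
DCL = contribution ÷ (EBIT − I) = R$27,578,697.60 ÷ R$9,076,597.60 = 3.0384.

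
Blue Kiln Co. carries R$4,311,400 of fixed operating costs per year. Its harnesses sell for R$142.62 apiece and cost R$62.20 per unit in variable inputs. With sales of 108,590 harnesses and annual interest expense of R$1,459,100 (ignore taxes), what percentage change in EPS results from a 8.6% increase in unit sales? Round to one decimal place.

At 108,590 units, contribution = 108,590 × R$80.42 = R$8,732,807.80.
EBIT = R$8,732,807.80 − R$4,311,400 = R$4,421,407.80.
After interest of R$1,459,100.00, pre-tax earnings = R$2,962,307.80.
DCL = total CM / (EBIT − I) = R$8,732,807.80 / R$2,962,307.80 = 2.9480.
EPS therefore changes by 2.9480 × (+8.6%) = +25.4%.

+25.4%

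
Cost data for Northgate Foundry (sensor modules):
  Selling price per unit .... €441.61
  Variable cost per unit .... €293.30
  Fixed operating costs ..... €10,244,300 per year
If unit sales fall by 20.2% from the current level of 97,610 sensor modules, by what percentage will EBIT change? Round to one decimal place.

Total contribution margin = 97,610 × €148.31 = €14,476,539.10.
Subtracting fixed costs: EBIT = €14,476,539.10 − €10,244,300 = €4,232,239.10.
DOL = contribution ÷ EBIT = €14,476,539.10 ÷ €4,232,239.10 = 3.4205.
%ΔEBIT = DOL × %ΔSales = 3.4205 × -20.2% = -69.1%.

-69.1%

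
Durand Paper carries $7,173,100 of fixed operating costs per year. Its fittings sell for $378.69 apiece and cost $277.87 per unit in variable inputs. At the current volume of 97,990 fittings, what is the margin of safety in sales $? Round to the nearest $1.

Unit CM = price − variable cost = $378.69 − $277.87 = $100.82. Break-even units = $7,173,100 ÷ $100.82 = 71,147.59; break-even revenue = 71,147.59 × $378.69 = $26,942,880.77.
Actual sales revenue = 97,990 × $378.69 = $37,107,833.10.
Margin of safety = $37,107,833.10 − $26,942,880.77 = $10,164,952.

$10,164,952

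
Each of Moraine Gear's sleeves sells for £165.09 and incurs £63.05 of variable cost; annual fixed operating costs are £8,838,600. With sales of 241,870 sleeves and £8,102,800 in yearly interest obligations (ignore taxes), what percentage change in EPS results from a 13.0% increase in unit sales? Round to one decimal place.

Total contribution margin = 241,870 × £102.04 = £24,680,414.80.
Operating income = contribution − fixed costs = £24,680,414.80 − £8,838,600 = £15,841,814.80.
After interest of £8,102,800.00, pre-tax earnings = £7,739,014.80.
Degree of combined leverage = contribution ÷ (EBIT − I) = £24,680,414.80 ÷ £7,739,014.80 = 3.1891.
%ΔEPS = DCL × %ΔSales = 3.1891 × +13.0% = +41.5%.

+41.5%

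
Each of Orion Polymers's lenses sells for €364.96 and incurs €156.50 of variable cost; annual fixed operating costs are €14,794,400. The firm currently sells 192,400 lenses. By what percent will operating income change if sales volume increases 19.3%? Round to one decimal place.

+30.6%

At 192,400 units, contribution = 192,400 × €208.46 = €40,107,704.00.
EBIT = €40,107,704.00 − €14,794,400 = €25,313,304.00.
DOL = contribution ÷ EBIT = €40,107,704.00 ÷ €25,313,304.00 = 1.5845.
Operating income changes by 1.5845 × +19.3% = +30.6%.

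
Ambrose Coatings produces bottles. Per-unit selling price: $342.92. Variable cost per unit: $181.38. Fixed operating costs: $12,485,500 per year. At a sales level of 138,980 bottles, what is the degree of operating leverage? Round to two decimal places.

At 138,980 units, contribution = 138,980 × $161.54 = $22,450,829.20.
Subtracting fixed costs: EBIT = $22,450,829.20 − $12,485,500 = $9,965,329.20.
Degree of operating leverage = $22,450,829.20 / $9,965,329.20 = 2.2529.

2.25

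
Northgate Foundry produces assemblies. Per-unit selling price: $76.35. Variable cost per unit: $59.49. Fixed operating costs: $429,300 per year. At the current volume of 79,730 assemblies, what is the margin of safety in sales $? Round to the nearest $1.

Unit CM = price − variable cost = $76.35 − $59.49 = $16.86. Break-even units = $429,300 ÷ $16.86 = 25,462.63; break-even revenue = 25,462.63 × $76.35 = $1,944,072.06.
Actual sales revenue = 79,730 × $76.35 = $6,087,385.50.
Margin of safety = $6,087,385.50 − $1,944,072.06 = $4,143,313.

$4,143,313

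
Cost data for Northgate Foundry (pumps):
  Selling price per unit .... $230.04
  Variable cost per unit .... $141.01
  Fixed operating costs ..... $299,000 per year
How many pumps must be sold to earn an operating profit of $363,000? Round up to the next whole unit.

Contribution margin per unit = $230.04 − $141.01 = $89.03.
Required volume = (fixed costs + target profit) ÷ CM = ($299,000 + $363,000) ÷ $89.03 = 7,435.70, so 7,436 pumps.

7,436 pumps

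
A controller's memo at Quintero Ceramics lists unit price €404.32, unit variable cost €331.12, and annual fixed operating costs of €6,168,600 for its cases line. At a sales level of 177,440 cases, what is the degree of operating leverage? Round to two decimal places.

1.90

Total contribution margin = 177,440 × €73.20 = €12,988,608.00.
EBIT = €12,988,608.00 − €6,168,600 = €6,820,008.00.
So DOL = total CM / EBIT = €12,988,608.00 / €6,820,008.00 = 1.9045.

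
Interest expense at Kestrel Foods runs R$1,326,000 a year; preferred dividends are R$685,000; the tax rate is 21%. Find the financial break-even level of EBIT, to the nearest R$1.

R$2,193,089

Preferred dividends are paid after tax, so their pre-tax equivalent is R$685,000 ÷ (1 − 0.21) = R$867,088.61.
EPS = 0 when EBIT covers interest plus the pre-tax preferred burden: R$1,326,000 + R$867,088.61 = R$2,193,088.61.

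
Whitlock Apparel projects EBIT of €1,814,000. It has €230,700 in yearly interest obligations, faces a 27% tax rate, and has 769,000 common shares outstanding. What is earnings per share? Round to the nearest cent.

Interest = €230,700.00, so EBT = €1,814,000 − €230,700.00 = €1,583,300.00.
After tax at 27%: net income = €1,583,300.00 × 0.73 = €1,155,809.00.
EPS = €1,155,809.00 ÷ 769,000 = €1.50.

€1.50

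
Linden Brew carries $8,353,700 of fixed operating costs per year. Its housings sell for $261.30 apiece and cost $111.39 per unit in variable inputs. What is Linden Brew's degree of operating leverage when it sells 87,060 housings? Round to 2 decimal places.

2.78

At 87,060 units, contribution = 87,060 × $149.91 = $13,051,164.60.
Subtracting fixed costs: EBIT = $13,051,164.60 − $8,353,700 = $4,697,464.60.
DOL = contribution ÷ EBIT = $13,051,164.60 ÷ $4,697,464.60 = 2.7783.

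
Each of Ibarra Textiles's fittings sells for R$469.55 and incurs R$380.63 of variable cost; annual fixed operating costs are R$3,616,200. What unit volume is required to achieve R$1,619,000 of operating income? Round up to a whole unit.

58,876 fittings

Unit CM = price − variable cost = R$469.55 − R$380.63 = R$88.92.
Need Q such that Q × R$88.92 − R$3,616,200 = R$1,619,000, i.e. Q = R$5,235,200 / R$88.92 = 58,875.39 → 58,876.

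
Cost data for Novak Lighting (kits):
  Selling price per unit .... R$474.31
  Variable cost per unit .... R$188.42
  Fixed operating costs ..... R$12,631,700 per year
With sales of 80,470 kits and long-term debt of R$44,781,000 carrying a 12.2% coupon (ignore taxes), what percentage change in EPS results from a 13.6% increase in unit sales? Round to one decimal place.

+63.7%

Total contribution margin = 80,470 × R$285.89 = R$23,005,568.30.
Subtracting fixed costs: EBIT = R$23,005,568.30 − R$12,631,700 = R$10,373,868.30.
After interest of R$5,463,282.00, pre-tax earnings = R$4,910,586.30.
DCL = total CM / (EBIT − I) = R$23,005,568.30 / R$4,910,586.30 = 4.6849.
%ΔEPS = DCL × %ΔSales = 4.6849 × +13.6% = +63.7%.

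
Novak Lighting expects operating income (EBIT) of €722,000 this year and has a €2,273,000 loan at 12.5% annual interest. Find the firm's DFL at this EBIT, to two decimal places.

1.65

Interest = €284,125.00.
DFL = EBIT ÷ (EBIT − I) = €722,000 ÷ (€722,000 − €284,125.00) = €722,000 ÷ €437,875.00 = 1.6489.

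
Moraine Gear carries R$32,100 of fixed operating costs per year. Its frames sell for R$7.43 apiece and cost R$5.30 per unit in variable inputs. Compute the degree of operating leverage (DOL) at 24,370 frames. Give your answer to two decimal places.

Total contribution margin = 24,370 × R$2.13 = R$51,908.10.
Subtracting fixed costs: EBIT = R$51,908.10 − R$32,100 = R$19,808.10.
So DOL = total CM / EBIT = R$51,908.10 / R$19,808.10 = 2.6205.

2.62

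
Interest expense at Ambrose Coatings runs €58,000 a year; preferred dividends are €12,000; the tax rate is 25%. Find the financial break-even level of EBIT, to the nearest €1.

€74,000

Grossing the preferred dividend up to pre-tax terms: €12,000 / (1 − 0.25) = €16,000.00.
Financial break-even EBIT = interest + D_p ÷ (1 − t) = €58,000 + €16,000.00 = €74,000.00.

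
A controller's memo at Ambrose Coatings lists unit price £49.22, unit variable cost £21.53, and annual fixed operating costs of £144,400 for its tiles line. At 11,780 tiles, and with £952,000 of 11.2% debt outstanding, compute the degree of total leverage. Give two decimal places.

4.34

Contribution at this volume is 11,780 × £27.69 = £326,188.20.
Subtracting fixed costs: EBIT = £326,188.20 − £144,400 = £181,788.20. Interest = £106,624.00.
DOL = £326,188.20 ÷ £181,788.20 = 1.7943; DFL = £181,788.20 ÷ £75,164.20 = 2.4185.
Combined leverage = 1.7943 × 2.4185 = 4.3395.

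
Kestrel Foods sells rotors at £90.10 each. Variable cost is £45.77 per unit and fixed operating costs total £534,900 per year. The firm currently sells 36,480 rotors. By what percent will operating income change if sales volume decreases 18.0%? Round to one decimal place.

At 36,480 units, contribution = 36,480 × £44.33 = £1,617,158.40.
Subtracting fixed costs: EBIT = £1,617,158.40 − £534,900 = £1,082,258.40.
Degree of operating leverage = £1,617,158.40 / £1,082,258.40 = 1.4942.
So EBIT moves 1.4942 × (-18.0%) = -26.9%.

-26.9%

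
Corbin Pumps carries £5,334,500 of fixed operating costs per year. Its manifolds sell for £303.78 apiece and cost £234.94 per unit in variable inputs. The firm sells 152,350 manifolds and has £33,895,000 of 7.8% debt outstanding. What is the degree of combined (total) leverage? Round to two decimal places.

4.18

Total contribution margin = 152,350 × £68.84 = £10,487,774.00.
Operating income = contribution − fixed costs = £10,487,774.00 − £5,334,500 = £5,153,274.00. Interest = £2,643,810.00.
DOL = £10,487,774.00 ÷ £5,153,274.00 = 2.0352; DFL = £5,153,274.00 ÷ £2,509,464.00 = 2.0535.
DCL = DOL × DFL = 2.0352 × 2.0535 = 4.1793.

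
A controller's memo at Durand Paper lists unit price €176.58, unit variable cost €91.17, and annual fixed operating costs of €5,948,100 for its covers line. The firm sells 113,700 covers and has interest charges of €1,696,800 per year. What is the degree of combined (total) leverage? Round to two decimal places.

At 113,700 units, contribution = 113,700 × €85.41 = €9,711,117.00.
EBIT = €9,711,117.00 − €5,948,100 = €3,763,017.00. Interest = €1,696,800.00.
DOL = €9,711,117.00 ÷ €3,763,017.00 = 2.5807; DFL = €3,763,017.00 ÷ €2,066,217.00 = 1.8212.
DCL = DOL × DFL = 2.5807 × 1.8212 = 4.7000.

4.70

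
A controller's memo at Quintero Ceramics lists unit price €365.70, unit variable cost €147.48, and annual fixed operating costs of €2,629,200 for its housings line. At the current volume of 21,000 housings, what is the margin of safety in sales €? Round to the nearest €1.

€3,273,603

Unit CM = price − variable cost = €365.70 − €147.48 = €218.22. Break-even units = €2,629,200 ÷ €218.22 = 12,048.39; break-even revenue = 12,048.39 × €365.70 = €4,406,096.78.
Actual sales revenue = 21,000 × €365.70 = €7,679,700.00.
Margin of safety = €7,679,700.00 − €4,406,096.78 = €3,273,603.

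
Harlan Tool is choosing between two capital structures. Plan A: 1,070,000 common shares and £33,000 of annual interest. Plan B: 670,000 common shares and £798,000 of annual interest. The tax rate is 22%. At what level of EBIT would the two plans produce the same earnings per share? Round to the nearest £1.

£2,079,375

Set EPS_A = EPS_B: (EBIT − £33,000)(1 − 0.22) ÷ 1,070,000 = (EBIT − £798,000)(1 − 0.22) ÷ 670,000.
Cancelling (1 − t) and cross-multiplying: 670,000·(EBIT − 33,000) = 1,070,000·(EBIT − 798,000).
Solving, EBIT = (798,000·1,070,000 − 33,000·670,000) / (1,070,000 − 670,000) = 831,750,000,000 / 400,000 = 2,079,375.00.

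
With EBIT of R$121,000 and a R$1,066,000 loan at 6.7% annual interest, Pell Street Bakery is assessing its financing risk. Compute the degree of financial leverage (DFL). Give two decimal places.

2.44

Annual interest charges come to R$71,422.00.
DFL = EBIT ÷ (EBIT − I) = R$121,000 ÷ (R$121,000 − R$71,422.00) = R$121,000 ÷ R$49,578.00 = 2.4406.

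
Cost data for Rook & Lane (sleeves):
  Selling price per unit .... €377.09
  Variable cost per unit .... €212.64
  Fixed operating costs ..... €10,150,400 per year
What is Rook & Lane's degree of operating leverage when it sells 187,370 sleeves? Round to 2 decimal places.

1.49

Total contribution margin = 187,370 × €164.45 = €30,812,996.50.
Subtracting fixed costs: EBIT = €30,812,996.50 − €10,150,400 = €20,662,596.50.
Degree of operating leverage = €30,812,996.50 / €20,662,596.50 = 1.4912.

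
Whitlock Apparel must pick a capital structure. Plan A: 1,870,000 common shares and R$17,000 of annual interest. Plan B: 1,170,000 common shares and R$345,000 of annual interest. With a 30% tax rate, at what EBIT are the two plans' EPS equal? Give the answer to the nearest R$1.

Set EPS_A = EPS_B: (EBIT − R$17,000)(1 − 0.30) ÷ 1,870,000 = (EBIT − R$345,000)(1 − 0.30) ÷ 1,170,000.
The (1 − t) factor cancels: (EBIT − 17,000) × 1,170,000 = (EBIT − 345,000) × 1,870,000.
EBIT × (1,870,000 − 1,170,000) = 345,000 × 1,870,000 − 17,000 × 1,170,000 = 625,260,000,000, so EBIT = 625,260,000,000 ÷ 700,000 = 893,228.57.

R$893,229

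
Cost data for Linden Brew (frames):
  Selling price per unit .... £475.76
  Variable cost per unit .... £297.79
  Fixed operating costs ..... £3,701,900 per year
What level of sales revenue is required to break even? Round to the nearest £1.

£9,896,139

CM per unit = £475.76 − £297.79 = £177.97; CM ratio = £177.97 / £475.76 = 0.3741.
Break-even revenue = fixed costs × price ÷ CM = £3,701,900 × £475.76 ÷ £177.97 = £9,896,139.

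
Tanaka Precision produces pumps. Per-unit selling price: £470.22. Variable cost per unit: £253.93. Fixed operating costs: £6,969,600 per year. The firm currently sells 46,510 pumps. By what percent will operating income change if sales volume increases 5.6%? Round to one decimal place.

Total contribution margin = 46,510 × £216.29 = £10,059,647.90.
Operating income = contribution − fixed costs = £10,059,647.90 − £6,969,600 = £3,090,047.90.
Degree of operating leverage = £10,059,647.90 / £3,090,047.90 = 3.2555.
%ΔEBIT = DOL × %ΔSales = 3.2555 × +5.6% = +18.2%.

+18.2%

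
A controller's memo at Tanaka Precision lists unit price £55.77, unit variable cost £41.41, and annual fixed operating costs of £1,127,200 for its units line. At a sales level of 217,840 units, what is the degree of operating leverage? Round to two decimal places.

1.56

Contribution at this volume is 217,840 × £14.36 = £3,128,182.40.
EBIT = £3,128,182.40 − £1,127,200 = £2,000,982.40.
So DOL = total CM / EBIT = £3,128,182.40 / £2,000,982.40 = 1.5633.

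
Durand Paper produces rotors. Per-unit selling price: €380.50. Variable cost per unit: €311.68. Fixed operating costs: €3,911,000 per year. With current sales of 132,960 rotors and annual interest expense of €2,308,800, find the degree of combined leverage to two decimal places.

At 132,960 units, contribution = 132,960 × €68.82 = €9,150,307.20.
Operating income = contribution − fixed costs = €9,150,307.20 − €3,911,000 = €5,239,307.20. Interest = €2,308,800.00, so EBIT − I = €2,930,507.20.
DCL = contribution ÷ (EBIT − I) = €9,150,307.20 ÷ €2,930,507.20 = 3.1224.

3.12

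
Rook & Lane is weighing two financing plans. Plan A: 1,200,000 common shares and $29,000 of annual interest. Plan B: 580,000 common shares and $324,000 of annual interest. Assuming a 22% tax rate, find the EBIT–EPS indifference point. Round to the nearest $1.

Set EPS_A = EPS_B: (EBIT − $29,000)(1 − 0.22) ÷ 1,200,000 = (EBIT − $324,000)(1 − 0.22) ÷ 580,000.
Cancelling (1 − t) and cross-multiplying: 580,000·(EBIT − 29,000) = 1,200,000·(EBIT − 324,000).
Solving, EBIT = (324,000·1,200,000 − 29,000·580,000) / (1,200,000 − 580,000) = 371,980,000,000 / 620,000 = 599,967.74.

$599,968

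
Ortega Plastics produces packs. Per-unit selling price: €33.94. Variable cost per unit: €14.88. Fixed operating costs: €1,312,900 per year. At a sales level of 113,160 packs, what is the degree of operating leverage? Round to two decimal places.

2.56

At 113,160 units, contribution = 113,160 × €19.06 = €2,156,829.60.
Operating income = contribution − fixed costs = €2,156,829.60 − €1,312,900 = €843,929.60.
So DOL = total CM / EBIT = €2,156,829.60 / €843,929.60 = 2.5557.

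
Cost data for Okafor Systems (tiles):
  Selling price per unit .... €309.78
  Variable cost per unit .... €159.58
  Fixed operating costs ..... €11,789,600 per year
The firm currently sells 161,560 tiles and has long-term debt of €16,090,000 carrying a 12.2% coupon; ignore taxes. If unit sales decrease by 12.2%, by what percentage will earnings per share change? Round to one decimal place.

Contribution at this volume is 161,560 × €150.20 = €24,266,312.00.
Operating income = contribution − fixed costs = €24,266,312.00 − €11,789,600 = €12,476,712.00.
After interest of €1,962,980.00, pre-tax earnings = €10,513,732.00.
DCL = total CM / (EBIT − I) = €24,266,312.00 / €10,513,732.00 = 2.3081.
EPS therefore changes by 2.3081 × (-12.2%) = -28.2%.

-28.2%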